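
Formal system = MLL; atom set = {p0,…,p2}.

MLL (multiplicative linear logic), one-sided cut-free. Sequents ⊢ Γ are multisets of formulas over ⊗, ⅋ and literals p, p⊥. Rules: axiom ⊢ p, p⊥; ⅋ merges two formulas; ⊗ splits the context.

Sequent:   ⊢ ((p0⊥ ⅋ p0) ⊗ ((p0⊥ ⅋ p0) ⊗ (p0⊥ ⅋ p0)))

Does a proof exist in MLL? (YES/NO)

Derivation (root first):
[⊗]  ⊢ ((p0⊥ ⅋ p0) ⊗ ((p0⊥ ⅋ p0) ⊗ (p0⊥ ⅋ p0)))
  [⅋]  ⊢ (p0⊥ ⅋ p0)
    [Ax]  ⊢ p0, p0⊥
  [⊗]  ⊢ ((p0⊥ ⅋ p0) ⊗ (p0⊥ ⅋ p0))
    [⅋]  ⊢ (p0⊥ ⅋ p0)
      [Ax]  ⊢ p0, p0⊥
    [⅋]  ⊢ (p0⊥ ⅋ p0)
      [Ax]  ⊢ p0, p0⊥

Result: YES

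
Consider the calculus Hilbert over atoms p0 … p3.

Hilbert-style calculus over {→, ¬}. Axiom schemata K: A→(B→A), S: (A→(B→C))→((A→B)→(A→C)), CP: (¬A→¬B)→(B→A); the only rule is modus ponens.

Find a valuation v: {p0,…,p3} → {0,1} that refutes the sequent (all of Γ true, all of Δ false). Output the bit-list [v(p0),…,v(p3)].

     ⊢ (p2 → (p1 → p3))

Search for a countermodel by truth-table:
  v=0000: Γ:[] Δ:[(p2 → (p1 → p3))=T] refutes=False
  v=0001: Γ:[] Δ:[(p2 → (p1 → p3))=T] refutes=False
  v=0010: Γ:[] Δ:[(p2 → (p1 → p3))=T] refutes=False
  v=0011: Γ:[] Δ:[(p2 → (p1 → p3))=T] refutes=False
  v=0100: Γ:[] Δ:[(p2 → (p1 → p3))=T] refutes=False
  v=0101: Γ:[] Δ:[(p2 → (p1 → p3))=T] refutes=False
  v=0110: Γ:[] Δ:[(p2 → (p1 → p3))=F] refutes=True  ← countermodel

Result: [0, 1, 1, 0]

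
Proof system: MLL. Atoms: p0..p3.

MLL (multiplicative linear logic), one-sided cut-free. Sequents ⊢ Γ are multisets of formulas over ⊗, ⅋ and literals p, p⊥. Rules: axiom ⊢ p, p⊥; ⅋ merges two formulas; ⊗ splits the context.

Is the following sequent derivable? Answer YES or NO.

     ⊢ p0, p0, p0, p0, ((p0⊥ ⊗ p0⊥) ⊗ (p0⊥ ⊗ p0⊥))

Derivation (root first):
[⊗]  ⊢ p0, p0, p0, p0, ((p0⊥ ⊗ p0⊥) ⊗ (p0⊥ ⊗ p0⊥))
  [⊗]  ⊢ p0, p0, (p0⊥ ⊗ p0⊥)
    [Ax]  ⊢ p0, p0⊥
    [Ax]  ⊢ p0, p0⊥
  [⊗]  ⊢ p0, p0, (p0⊥ ⊗ p0⊥)
    [Ax]  ⊢ p0, p0⊥
    [Ax]  ⊢ p0, p0⊥

Result: YES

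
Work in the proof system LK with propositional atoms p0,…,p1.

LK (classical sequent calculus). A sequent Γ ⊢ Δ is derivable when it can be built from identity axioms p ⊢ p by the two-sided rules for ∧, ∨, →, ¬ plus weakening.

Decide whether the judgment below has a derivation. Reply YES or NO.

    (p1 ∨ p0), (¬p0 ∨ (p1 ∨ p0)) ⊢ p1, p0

Proof tree:
[∨L] (p1 ∨ p0), (¬p0 ∨ (p1 ∨ p0)) ⊢ p1, p0
  [¬L] (p1 ∨ p0), ¬p0 ⊢ p1
    [∨L] (p1 ∨ p0) ⊢ p1, p0
      [Ax] p1 ⊢ p1
      [Ax] p0 ⊢ p0
  [∨L] (p1 ∨ p0) ⊢ p1, p0
    [Ax] p1 ⊢ p1
    [Ax] p0 ⊢ p0

Result: YES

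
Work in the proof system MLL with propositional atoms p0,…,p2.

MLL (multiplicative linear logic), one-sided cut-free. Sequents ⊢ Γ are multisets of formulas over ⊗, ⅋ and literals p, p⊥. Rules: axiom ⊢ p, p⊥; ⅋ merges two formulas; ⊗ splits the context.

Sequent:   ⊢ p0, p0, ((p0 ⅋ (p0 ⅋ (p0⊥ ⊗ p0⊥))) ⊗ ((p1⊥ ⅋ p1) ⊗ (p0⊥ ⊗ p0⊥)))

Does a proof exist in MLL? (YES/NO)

Derivation trace:
[⊗]  ⊢ p0, p0, ((p0 ⅋ (p0 ⅋ (p0⊥ ⊗ p0⊥))) ⊗ ((p1⊥ ⅋ p1) ⊗ (p0⊥ ⊗ p0⊥)))
  [⅋]  ⊢ (p0 ⅋ (p0 ⅋ (p0⊥ ⊗ p0⊥)))
    [⅋]  ⊢ p0, (p0 ⅋ (p0⊥ ⊗ p0⊥))
      [⊗]  ⊢ p0, p0, (p0⊥ ⊗ p0⊥)
        [Ax]  ⊢ p0, p0⊥
        [Ax]  ⊢ p0, p0⊥
  [⊗]  ⊢ p0, p0, ((p1⊥ ⅋ p1) ⊗ (p0⊥ ⊗ p0⊥))
    [⅋]  ⊢ (p1⊥ ⅋ p1)
      [Ax]  ⊢ p1, p1⊥
    [⊗]  ⊢ p0, p0, (p0⊥ ⊗ p0⊥)
      [Ax]  ⊢ p0, p0⊥
      [Ax]  ⊢ p0, p0⊥

Result: YES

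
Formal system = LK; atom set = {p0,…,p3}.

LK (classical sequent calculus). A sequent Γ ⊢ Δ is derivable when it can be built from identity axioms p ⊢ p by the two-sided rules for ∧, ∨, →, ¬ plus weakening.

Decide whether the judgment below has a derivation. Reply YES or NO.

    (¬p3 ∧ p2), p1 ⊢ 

Enumerate valuations to refute Γ ⊢ Δ:
  v=0000: Γ:[(¬p3 ∧ p2)=F, p1=F] Δ:[] refutes=False
  v=0001: Γ:[(¬p3 ∧ p2)=F, p1=F] Δ:[] refutes=False
  v=0010: Γ:[(¬p3 ∧ p2)=T, p1=F] Δ:[] refutes=False
  v=0011: Γ:[(¬p3 ∧ p2)=F, p1=F] Δ:[] refutes=False
  v=0100: Γ:[(¬p3 ∧ p2)=F, p1=T] Δ:[] refutes=False
  v=0101: Γ:[(¬p3 ∧ p2)=F, p1=T] Δ:[] refutes=False
  v=0110: Γ:[(¬p3 ∧ p2)=T, p1=T] Δ:[] refutes=True  ← countermodel

Result: NO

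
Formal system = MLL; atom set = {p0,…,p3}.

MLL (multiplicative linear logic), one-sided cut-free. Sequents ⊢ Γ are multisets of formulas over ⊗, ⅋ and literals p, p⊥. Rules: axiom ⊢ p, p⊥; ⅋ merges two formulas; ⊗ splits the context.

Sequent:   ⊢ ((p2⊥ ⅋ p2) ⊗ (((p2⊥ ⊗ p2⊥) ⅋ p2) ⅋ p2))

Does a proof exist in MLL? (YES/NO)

Derivation trace:
[⊗]  ⊢ ((p2⊥ ⅋ p2) ⊗ (((p2⊥ ⊗ p2⊥) ⅋ p2) ⅋ p2))
  [⅋]  ⊢ (p2⊥ ⅋ p2)
    [Ax]  ⊢ p2, p2⊥
  [⅋]  ⊢ (((p2⊥ ⊗ p2⊥) ⅋ p2) ⅋ p2)
    [⅋]  ⊢ p2, ((p2⊥ ⊗ p2⊥) ⅋ p2)
      [⊗]  ⊢ p2, p2, (p2⊥ ⊗ p2⊥)
        [Ax]  ⊢ p2, p2⊥
        [Ax]  ⊢ p2, p2⊥

Result: YES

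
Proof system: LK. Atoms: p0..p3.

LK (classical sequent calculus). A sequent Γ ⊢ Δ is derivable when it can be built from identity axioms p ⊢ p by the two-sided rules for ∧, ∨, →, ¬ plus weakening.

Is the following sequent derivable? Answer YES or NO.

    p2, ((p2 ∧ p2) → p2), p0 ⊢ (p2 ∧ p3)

Search for a countermodel by truth-table:
  v=0000: Γ:[p2=F, ((p2 ∧ p2) → p2)=T, p0=F] Δ:[(p2 ∧ p3)=F] refutes=False
  v=0001: Γ:[p2=F, ((p2 ∧ p2) → p2)=T, p0=F] Δ:[(p2 ∧ p3)=F] refutes=False
  v=0010: Γ:[p2=T, ((p2 ∧ p2) → p2)=T, p0=F] Δ:[(p2 ∧ p3)=F] refutes=False
  v=0011: Γ:[p2=T, ((p2 ∧ p2) → p2)=T, p0=F] Δ:[(p2 ∧ p3)=T] refutes=False
  v=0100: Γ:[p2=F, ((p2 ∧ p2) → p2)=T, p0=F] Δ:[(p2 ∧ p3)=F] refutes=False
  v=0101: Γ:[p2=F, ((p2 ∧ p2) → p2)=T, p0=F] Δ:[(p2 ∧ p3)=F] refutes=False
  v=0110: Γ:[p2=T, ((p2 ∧ p2) → p2)=T, p0=F] Δ:[(p2 ∧ p3)=F] refutes=False
  v=0111: Γ:[p2=T, ((p2 ∧ p2) → p2)=T, p0=F] Δ:[(p2 ∧ p3)=T] refutes=False
  v=1000: Γ:[p2=F, ((p2 ∧ p2) → p2)=T, p0=T] Δ:[(p2 ∧ p3)=F] refutes=False
  v=1001: Γ:[p2=F, ((p2 ∧ p2) → p2)=T, p0=T] Δ:[(p2 ∧ p3)=F] refutes=False
  v=1010: Γ:[p2=T, ((p2 ∧ p2) → p2)=T, p0=T] Δ:[(p2 ∧ p3)=F] refutes=True  ← countermodel

Result: NO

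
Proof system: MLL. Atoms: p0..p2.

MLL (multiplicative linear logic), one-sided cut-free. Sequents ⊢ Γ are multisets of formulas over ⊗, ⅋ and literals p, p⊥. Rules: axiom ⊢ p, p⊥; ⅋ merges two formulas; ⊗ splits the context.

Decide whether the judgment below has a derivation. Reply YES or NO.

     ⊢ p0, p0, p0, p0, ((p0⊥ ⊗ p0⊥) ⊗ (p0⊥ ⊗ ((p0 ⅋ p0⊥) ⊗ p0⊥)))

Derivation trace:
[⊗]  ⊢ p0, p0, p0, p0, ((p0⊥ ⊗ p0⊥) ⊗ (p0⊥ ⊗ ((p0 ⅋ p0⊥) ⊗ p0⊥)))
  [⊗]  ⊢ p0, p0, (p0⊥ ⊗ p0⊥)
    [Ax]  ⊢ p0, p0⊥
    [Ax]  ⊢ p0, p0⊥
  [⊗]  ⊢ p0, p0, (p0⊥ ⊗ ((p0 ⅋ p0⊥) ⊗ p0⊥))
    [Ax]  ⊢ p0, p0⊥
    [⊗]  ⊢ p0, ((p0 ⅋ p0⊥) ⊗ p0⊥)
      [⅋]  ⊢ (p0 ⅋ p0⊥)
        [Ax]  ⊢ p0, p0⊥
      [Ax]  ⊢ p0, p0⊥

Result: YES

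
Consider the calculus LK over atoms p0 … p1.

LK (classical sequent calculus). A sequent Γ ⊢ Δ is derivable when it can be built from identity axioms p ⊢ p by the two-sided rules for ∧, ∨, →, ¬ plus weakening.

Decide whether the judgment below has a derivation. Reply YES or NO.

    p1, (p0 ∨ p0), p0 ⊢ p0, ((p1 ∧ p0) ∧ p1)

Derivation trace:
[WL] p1, (p0 ∨ p0), p0 ⊢ p0, ((p1 ∧ p0) ∧ p1)
  [∨L] p1, (p0 ∨ p0) ⊢ p0, ((p1 ∧ p0) ∧ p1)
    [∧R] p1, p0 ⊢ ((p1 ∧ p0) ∧ p1)
      [∧R] p1, p0 ⊢ (p1 ∧ p0)
        [Ax] p1 ⊢ p1
        [Ax] p0 ⊢ p0
      [Ax] p1 ⊢ p1
    [Ax] p0 ⊢ p0

Result: YES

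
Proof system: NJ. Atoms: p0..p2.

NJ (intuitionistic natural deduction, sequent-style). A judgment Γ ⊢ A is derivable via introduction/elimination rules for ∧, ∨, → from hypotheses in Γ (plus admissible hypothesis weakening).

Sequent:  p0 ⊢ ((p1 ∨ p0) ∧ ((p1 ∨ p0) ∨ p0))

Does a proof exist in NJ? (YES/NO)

Proof tree:
[∧I] p0 ⊢ ((p1 ∨ p0) ∧ ((p1 ∨ p0) ∨ p0))
  [∨I₂] p0 ⊢ (p1 ∨ p0)
    [Ax] p0 ⊢ p0
  [∨I₁] p0 ⊢ ((p1 ∨ p0) ∨ p0)
    [∨I₂] p0 ⊢ (p1 ∨ p0)
      [Ax] p0 ⊢ p0

Result: YES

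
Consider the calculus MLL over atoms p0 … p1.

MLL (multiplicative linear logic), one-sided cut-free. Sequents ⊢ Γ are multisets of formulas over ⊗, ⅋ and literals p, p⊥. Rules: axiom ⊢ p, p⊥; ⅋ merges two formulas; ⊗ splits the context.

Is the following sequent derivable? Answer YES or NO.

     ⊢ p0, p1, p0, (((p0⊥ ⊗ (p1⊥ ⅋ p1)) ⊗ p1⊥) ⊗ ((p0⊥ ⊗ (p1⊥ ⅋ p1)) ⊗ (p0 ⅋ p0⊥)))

Derivation (root first):
[⊗]  ⊢ p0, p1, p0, (((p0⊥ ⊗ (p1⊥ ⅋ p1)) ⊗ p1⊥) ⊗ ((p0⊥ ⊗ (p1⊥ ⅋ p1)) ⊗ (p0 ⅋ p0⊥)))
  [⊗]  ⊢ p0, p1, ((p0⊥ ⊗ (p1⊥ ⅋ p1)) ⊗ p1⊥)
    [⊗]  ⊢ p0, (p0⊥ ⊗ (p1⊥ ⅋ p1))
      [Ax]  ⊢ p0, p0⊥
      [⅋]  ⊢ (p1⊥ ⅋ p1)
        [Ax]  ⊢ p1, p1⊥
    [Ax]  ⊢ p1, p1⊥
  [⊗]  ⊢ p0, ((p0⊥ ⊗ (p1⊥ ⅋ p1)) ⊗ (p0 ⅋ p0⊥))
    [⊗]  ⊢ p0, (p0⊥ ⊗ (p1⊥ ⅋ p1))
      [Ax]  ⊢ p0, p0⊥
      [⅋]  ⊢ (p1⊥ ⅋ p1)
        [Ax]  ⊢ p1, p1⊥
    [⅋]  ⊢ (p0 ⅋ p0⊥)
      [Ax]  ⊢ p0, p0⊥

Result: YES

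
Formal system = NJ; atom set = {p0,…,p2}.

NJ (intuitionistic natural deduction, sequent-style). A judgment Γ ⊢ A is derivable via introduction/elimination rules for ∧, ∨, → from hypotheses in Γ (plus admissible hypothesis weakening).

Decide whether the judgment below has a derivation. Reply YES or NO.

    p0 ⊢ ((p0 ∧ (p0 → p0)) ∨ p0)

Derivation trace:
[∨I₁] p0 ⊢ ((p0 ∧ (p0 → p0)) ∨ p0)
  [∧I] p0 ⊢ (p0 ∧ (p0 → p0))
    [Ax] p0 ⊢ p0
    [→I]  ⊢ (p0 → p0)
      [Ax] p0 ⊢ p0

Result: YES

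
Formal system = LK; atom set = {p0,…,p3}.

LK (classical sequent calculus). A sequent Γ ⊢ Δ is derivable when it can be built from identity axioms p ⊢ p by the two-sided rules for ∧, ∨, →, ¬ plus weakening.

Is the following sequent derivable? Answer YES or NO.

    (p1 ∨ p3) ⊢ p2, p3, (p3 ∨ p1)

Proof tree:
[∨R] (p1 ∨ p3) ⊢ p2, p3, (p3 ∨ p1)
  [WR] (p1 ∨ p3) ⊢ p1, p2, p3, p3
    [∨L] (p1 ∨ p3) ⊢ p1, p2, p3
      [WR] p1 ⊢ p1, p2
        [Ax] p1 ⊢ p1
      [Ax] p3 ⊢ p3

Result: YES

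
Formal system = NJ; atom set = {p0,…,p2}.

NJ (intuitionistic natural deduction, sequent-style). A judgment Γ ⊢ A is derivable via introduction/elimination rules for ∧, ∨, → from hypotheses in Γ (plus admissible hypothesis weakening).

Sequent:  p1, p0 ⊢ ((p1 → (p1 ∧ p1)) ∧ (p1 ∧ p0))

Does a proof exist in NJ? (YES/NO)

Proof tree:
[∧I] p1, p0 ⊢ ((p1 → (p1 ∧ p1)) ∧ (p1 ∧ p0))
  [→I]  ⊢ (p1 → (p1 ∧ p1))
    [∧I] p1 ⊢ (p1 ∧ p1)
      [Ax] p1 ⊢ p1
      [Ax] p1 ⊢ p1
  [∧I] p1, p0 ⊢ (p1 ∧ p0)
    [Ax] p1 ⊢ p1
    [Ax] p0 ⊢ p0

Result: YES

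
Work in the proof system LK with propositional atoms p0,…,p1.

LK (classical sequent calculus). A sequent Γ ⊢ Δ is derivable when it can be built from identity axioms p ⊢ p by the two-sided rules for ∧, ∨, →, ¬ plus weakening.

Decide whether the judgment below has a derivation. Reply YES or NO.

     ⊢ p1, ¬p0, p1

Enumerate valuations to refute Γ ⊢ Δ:
  v=00: Γ:[] Δ:[p1=F, ¬p0=T, p1=F] refutes=False
  v=01: Γ:[] Δ:[p1=T, ¬p0=T, p1=T] refutes=False
  v=10: Γ:[] Δ:[p1=F, ¬p0=F, p1=F] refutes=True  ← countermodel

Result: NO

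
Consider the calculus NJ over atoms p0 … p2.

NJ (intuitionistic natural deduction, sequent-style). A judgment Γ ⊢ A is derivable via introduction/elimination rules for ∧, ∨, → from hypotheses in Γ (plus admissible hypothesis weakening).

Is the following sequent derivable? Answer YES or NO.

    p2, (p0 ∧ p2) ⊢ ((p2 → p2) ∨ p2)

Derivation (root first):
[Wk] p2, (p0 ∧ p2) ⊢ ((p2 → p2) ∨ p2)
  [∨I₁] p2 ⊢ ((p2 → p2) ∨ p2)
    [Wk] p2 ⊢ (p2 → p2)
      [→I]  ⊢ (p2 → p2)
        [Ax] p2 ⊢ p2

Result: YES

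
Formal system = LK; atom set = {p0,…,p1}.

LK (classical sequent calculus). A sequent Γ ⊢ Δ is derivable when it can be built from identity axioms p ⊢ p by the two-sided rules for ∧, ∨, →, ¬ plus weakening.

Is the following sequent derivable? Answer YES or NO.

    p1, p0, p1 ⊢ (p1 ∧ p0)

Proof tree:
[WL] p1, p0, p1 ⊢ (p1 ∧ p0)
  [∧R] p1, p0 ⊢ (p1 ∧ p0)
    [Ax] p1 ⊢ p1
    [Ax] p0 ⊢ p0

Result: YES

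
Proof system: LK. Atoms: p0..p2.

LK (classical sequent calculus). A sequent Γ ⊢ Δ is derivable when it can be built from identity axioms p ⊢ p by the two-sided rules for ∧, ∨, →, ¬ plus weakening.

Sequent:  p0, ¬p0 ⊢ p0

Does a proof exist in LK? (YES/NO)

Derivation (root first):
[WR] p0, ¬p0 ⊢ p0
  [¬L] p0, ¬p0 ⊢ 
    [Ax] p0 ⊢ p0

Result: YES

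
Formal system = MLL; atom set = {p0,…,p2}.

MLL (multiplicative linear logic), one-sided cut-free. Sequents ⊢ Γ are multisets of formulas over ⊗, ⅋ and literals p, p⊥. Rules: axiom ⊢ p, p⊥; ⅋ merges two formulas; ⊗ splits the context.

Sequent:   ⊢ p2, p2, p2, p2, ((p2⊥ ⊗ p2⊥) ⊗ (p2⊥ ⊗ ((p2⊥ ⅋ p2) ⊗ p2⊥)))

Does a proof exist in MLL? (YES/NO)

Derivation (root first):
[⊗]  ⊢ p2, p2, p2, p2, ((p2⊥ ⊗ p2⊥) ⊗ (p2⊥ ⊗ ((p2⊥ ⅋ p2) ⊗ p2⊥)))
  [⊗]  ⊢ p2, p2, (p2⊥ ⊗ p2⊥)
    [Ax]  ⊢ p2, p2⊥
    [Ax]  ⊢ p2, p2⊥
  [⊗]  ⊢ p2, p2, (p2⊥ ⊗ ((p2⊥ ⅋ p2) ⊗ p2⊥))
    [Ax]  ⊢ p2, p2⊥
    [⊗]  ⊢ p2, ((p2⊥ ⅋ p2) ⊗ p2⊥)
      [⅋]  ⊢ (p2⊥ ⅋ p2)
        [Ax]  ⊢ p2, p2⊥
      [Ax]  ⊢ p2, p2⊥

Result: YES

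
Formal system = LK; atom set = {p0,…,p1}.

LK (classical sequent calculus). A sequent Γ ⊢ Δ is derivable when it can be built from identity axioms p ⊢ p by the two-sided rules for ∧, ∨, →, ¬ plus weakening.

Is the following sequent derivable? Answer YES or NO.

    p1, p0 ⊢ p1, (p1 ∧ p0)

Derivation (root first):
[∧R] p1, p0 ⊢ p1, (p1 ∧ p0)
  [WR] p1 ⊢ p1, p1
    [Ax] p1 ⊢ p1
  [Ax] p0 ⊢ p0

Result: YES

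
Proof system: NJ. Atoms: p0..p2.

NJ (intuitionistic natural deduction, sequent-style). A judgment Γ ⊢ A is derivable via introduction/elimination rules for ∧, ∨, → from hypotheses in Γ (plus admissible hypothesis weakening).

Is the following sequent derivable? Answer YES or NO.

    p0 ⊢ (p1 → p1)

Derivation (root first):
[→I] p0 ⊢ (p1 → p1)
  [Wk] p1, p0 ⊢ p1
    [Ax] p1 ⊢ p1

Result: YES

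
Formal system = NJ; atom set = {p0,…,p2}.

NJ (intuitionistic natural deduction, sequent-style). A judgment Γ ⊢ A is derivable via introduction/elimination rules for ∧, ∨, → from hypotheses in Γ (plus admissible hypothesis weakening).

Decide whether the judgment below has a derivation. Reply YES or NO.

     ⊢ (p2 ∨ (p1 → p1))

Derivation trace:
[∨I₂]  ⊢ (p2 ∨ (p1 → p1))
  [→I]  ⊢ (p1 → p1)
    [Ax] p1 ⊢ p1

Result: YES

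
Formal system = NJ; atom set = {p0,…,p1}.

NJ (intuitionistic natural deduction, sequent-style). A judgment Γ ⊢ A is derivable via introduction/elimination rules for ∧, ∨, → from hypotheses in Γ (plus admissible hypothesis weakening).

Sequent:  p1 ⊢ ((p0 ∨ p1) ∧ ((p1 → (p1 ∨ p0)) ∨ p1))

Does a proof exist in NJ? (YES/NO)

Derivation trace:
[∧I] p1 ⊢ ((p0 ∨ p1) ∧ ((p1 → (p1 ∨ p0)) ∨ p1))
  [∨I₂] p1 ⊢ (p0 ∨ p1)
    [Ax] p1 ⊢ p1
  [∨I₁]  ⊢ ((p1 → (p1 ∨ p0)) ∨ p1)
    [→I]  ⊢ (p1 → (p1 ∨ p0))
      [∨I₁] p1 ⊢ (p1 ∨ p0)
        [Ax] p1 ⊢ p1

Result: YES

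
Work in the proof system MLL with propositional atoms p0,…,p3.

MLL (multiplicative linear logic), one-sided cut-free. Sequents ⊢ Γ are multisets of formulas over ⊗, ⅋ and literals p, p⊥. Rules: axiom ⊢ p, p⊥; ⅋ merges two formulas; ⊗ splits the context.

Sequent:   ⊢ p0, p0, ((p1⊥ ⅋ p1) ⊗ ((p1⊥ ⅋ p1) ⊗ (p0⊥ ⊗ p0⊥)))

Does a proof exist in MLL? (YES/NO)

Derivation trace:
[⊗]  ⊢ p0, p0, ((p1⊥ ⅋ p1) ⊗ ((p1⊥ ⅋ p1) ⊗ (p0⊥ ⊗ p0⊥)))
  [⅋]  ⊢ (p1⊥ ⅋ p1)
    [Ax]  ⊢ p1, p1⊥
  [⊗]  ⊢ p0, p0, ((p1⊥ ⅋ p1) ⊗ (p0⊥ ⊗ p0⊥))
    [⅋]  ⊢ (p1⊥ ⅋ p1)
      [Ax]  ⊢ p1, p1⊥
    [⊗]  ⊢ p0, p0, (p0⊥ ⊗ p0⊥)
      [Ax]  ⊢ p0, p0⊥
      [Ax]  ⊢ p0, p0⊥

Result: YES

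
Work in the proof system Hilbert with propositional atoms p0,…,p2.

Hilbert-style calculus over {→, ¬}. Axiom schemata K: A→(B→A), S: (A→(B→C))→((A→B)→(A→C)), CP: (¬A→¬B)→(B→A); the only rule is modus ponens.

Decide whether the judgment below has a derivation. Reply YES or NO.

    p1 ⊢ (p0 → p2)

Enumerate valuations to refute Γ ⊢ Δ:
  v=000: Γ:[p1=F] Δ:[(p0 → p2)=T] refutes=False
  v=001: Γ:[p1=F] Δ:[(p0 → p2)=T] refutes=False
  v=010: Γ:[p1=T] Δ:[(p0 → p2)=T] refutes=False
  v=011: Γ:[p1=T] Δ:[(p0 → p2)=T] refutes=False
  v=100: Γ:[p1=F] Δ:[(p0 → p2)=F] refutes=False
  v=101: Γ:[p1=F] Δ:[(p0 → p2)=T] refutes=False
  v=110: Γ:[p1=T] Δ:[(p0 → p2)=F] refutes=True  ← countermodel

Result: NO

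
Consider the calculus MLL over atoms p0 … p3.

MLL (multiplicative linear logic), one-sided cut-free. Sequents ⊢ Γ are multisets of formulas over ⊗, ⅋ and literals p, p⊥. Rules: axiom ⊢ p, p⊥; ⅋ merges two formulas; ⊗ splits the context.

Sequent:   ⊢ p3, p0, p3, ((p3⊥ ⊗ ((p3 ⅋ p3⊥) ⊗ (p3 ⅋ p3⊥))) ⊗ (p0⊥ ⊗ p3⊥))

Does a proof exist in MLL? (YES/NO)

Derivation trace:
[⊗]  ⊢ p3, p0, p3, ((p3⊥ ⊗ ((p3 ⅋ p3⊥) ⊗ (p3 ⅋ p3⊥))) ⊗ (p0⊥ ⊗ p3⊥))
  [⊗]  ⊢ p3, (p3⊥ ⊗ ((p3 ⅋ p3⊥) ⊗ (p3 ⅋ p3⊥)))
    [Ax]  ⊢ p3, p3⊥
    [⊗]  ⊢ ((p3 ⅋ p3⊥) ⊗ (p3 ⅋ p3⊥))
      [⅋]  ⊢ (p3 ⅋ p3⊥)
        [Ax]  ⊢ p3, p3⊥
      [⅋]  ⊢ (p3 ⅋ p3⊥)
        [Ax]  ⊢ p3, p3⊥
  [⊗]  ⊢ p0, p3, (p0⊥ ⊗ p3⊥)
    [Ax]  ⊢ p0, p0⊥
    [Ax]  ⊢ p3, p3⊥

Result: YES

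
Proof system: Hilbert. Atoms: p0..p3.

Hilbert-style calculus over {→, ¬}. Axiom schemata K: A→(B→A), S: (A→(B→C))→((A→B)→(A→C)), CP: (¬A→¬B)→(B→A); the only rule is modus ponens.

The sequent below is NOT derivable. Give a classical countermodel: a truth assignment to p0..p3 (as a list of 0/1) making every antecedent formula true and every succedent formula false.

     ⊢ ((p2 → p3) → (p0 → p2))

Search for a countermodel by truth-table:
  v=0000: Γ:[] Δ:[((p2 → p3) → (p0 → p2))=T] refutes=False
  v=0001: Γ:[] Δ:[((p2 → p3) → (p0 → p2))=T] refutes=False
  v=0010: Γ:[] Δ:[((p2 → p3) → (p0 → p2))=T] refutes=False
  v=0011: Γ:[] Δ:[((p2 → p3) → (p0 → p2))=T] refutes=False
  v=0100: Γ:[] Δ:[((p2 → p3) → (p0 → p2))=T] refutes=False
  v=0101: Γ:[] Δ:[((p2 → p3) → (p0 → p2))=T] refutes=False
  v=0110: Γ:[] Δ:[((p2 → p3) → (p0 → p2))=T] refutes=False
  v=0111: Γ:[] Δ:[((p2 → p3) → (p0 → p2))=T] refutes=False
  v=1000: Γ:[] Δ:[((p2 → p3) → (p0 → p2))=F] refutes=True  ← countermodel

Result: [1, 0, 0, 0]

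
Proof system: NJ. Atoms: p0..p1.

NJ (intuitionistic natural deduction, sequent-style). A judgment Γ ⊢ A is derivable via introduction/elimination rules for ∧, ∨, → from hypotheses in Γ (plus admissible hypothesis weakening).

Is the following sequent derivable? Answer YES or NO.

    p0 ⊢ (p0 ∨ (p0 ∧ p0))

Derivation trace:
[∨I₂] p0 ⊢ (p0 ∨ (p0 ∧ p0))
  [∧I] p0 ⊢ (p0 ∧ p0)
    [Ax] p0 ⊢ p0
    [Ax] p0 ⊢ p0

Result: YES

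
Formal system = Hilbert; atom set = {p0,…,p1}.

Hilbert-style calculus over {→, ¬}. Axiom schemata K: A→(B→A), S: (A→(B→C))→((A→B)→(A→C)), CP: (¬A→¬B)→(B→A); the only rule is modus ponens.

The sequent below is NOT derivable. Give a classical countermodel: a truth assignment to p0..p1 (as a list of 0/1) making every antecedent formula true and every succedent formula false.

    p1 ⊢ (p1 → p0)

Truth-table refutation:
  v=00: Γ:[p1=F] Δ:[(p1 → p0)=T] refutes=False
  v=01: Γ:[p1=T] Δ:[(p1 → p0)=F] refutes=True  ← countermodel

Result: [0, 1]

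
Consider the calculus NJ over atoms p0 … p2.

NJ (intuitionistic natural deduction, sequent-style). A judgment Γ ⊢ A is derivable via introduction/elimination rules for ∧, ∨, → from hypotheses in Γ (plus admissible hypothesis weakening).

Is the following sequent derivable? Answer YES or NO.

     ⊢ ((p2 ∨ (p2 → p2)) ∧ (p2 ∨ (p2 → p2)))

Derivation (root first):
[∧I]  ⊢ ((p2 ∨ (p2 → p2)) ∧ (p2 ∨ (p2 → p2)))
  [∨I₂]  ⊢ (p2 ∨ (p2 → p2))
    [→I]  ⊢ (p2 → p2)
      [Ax] p2 ⊢ p2
  [∨I₂]  ⊢ (p2 ∨ (p2 → p2))
    [→I]  ⊢ (p2 → p2)
      [Ax] p2 ⊢ p2

Result: YES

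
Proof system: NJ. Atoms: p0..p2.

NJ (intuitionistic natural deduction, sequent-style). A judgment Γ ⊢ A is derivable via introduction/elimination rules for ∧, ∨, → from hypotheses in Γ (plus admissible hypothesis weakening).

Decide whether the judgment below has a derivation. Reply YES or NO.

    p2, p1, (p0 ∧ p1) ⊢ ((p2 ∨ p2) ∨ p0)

Derivation trace:
[∨I₁] p2, p1, (p0 ∧ p1) ⊢ ((p2 ∨ p2) ∨ p0)
  [Wk] p2, p1, (p0 ∧ p1) ⊢ (p2 ∨ p2)
    [∨I₁] p2, p1 ⊢ (p2 ∨ p2)
      [Wk] p2, p1 ⊢ p2
        [Ax] p2 ⊢ p2

Result: YES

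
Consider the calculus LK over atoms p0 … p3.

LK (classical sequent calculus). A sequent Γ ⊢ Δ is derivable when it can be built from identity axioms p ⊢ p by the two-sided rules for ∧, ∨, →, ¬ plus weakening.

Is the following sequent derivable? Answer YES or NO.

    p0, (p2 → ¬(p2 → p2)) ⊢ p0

Derivation trace:
[→L] p0, (p2 → ¬(p2 → p2)) ⊢ p0
  [WR] p0 ⊢ p0, p2
    [Ax] p0 ⊢ p0
  [¬L] ¬(p2 → p2) ⊢ 
    [→R]  ⊢ (p2 → p2)
      [Ax] p2 ⊢ p2

Result: YES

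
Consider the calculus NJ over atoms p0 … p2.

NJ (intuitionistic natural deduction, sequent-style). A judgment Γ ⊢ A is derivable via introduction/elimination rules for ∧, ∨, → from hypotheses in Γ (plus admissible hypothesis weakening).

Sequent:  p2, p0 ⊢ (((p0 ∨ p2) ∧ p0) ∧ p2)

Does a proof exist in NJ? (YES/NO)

Derivation (root first):
[∧I] p2, p0 ⊢ (((p0 ∨ p2) ∧ p0) ∧ p2)
  [∧I] p2, p0 ⊢ ((p0 ∨ p2) ∧ p0)
    [∨I₂] p2 ⊢ (p0 ∨ p2)
      [Ax] p2 ⊢ p2
    [Ax] p0 ⊢ p0
  [Ax] p2 ⊢ p2

Result: YES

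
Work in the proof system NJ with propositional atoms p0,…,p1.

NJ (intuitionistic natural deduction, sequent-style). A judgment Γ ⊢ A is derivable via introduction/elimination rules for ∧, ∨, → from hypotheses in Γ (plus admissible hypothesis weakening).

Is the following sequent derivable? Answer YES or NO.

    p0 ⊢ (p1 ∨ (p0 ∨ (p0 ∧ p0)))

Derivation trace:
[∨I₂] p0 ⊢ (p1 ∨ (p0 ∨ (p0 ∧ p0)))
  [∨I₂] p0 ⊢ (p0 ∨ (p0 ∧ p0))
    [∧I] p0 ⊢ (p0 ∧ p0)
      [Ax] p0 ⊢ p0
      [Ax] p0 ⊢ p0

Result: YES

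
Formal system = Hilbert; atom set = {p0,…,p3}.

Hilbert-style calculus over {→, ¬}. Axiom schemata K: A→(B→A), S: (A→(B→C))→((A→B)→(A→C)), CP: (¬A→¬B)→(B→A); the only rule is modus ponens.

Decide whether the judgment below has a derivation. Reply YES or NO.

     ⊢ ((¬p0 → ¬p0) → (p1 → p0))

Enumerate valuations to refute Γ ⊢ Δ:
  v=0000: Γ:[] Δ:[((¬p0 → ¬p0) → (p1 → p0))=T] refutes=False
  v=0001: Γ:[] Δ:[((¬p0 → ¬p0) → (p1 → p0))=T] refutes=False
  v=0010: Γ:[] Δ:[((¬p0 → ¬p0) → (p1 → p0))=T] refutes=False
  v=0011: Γ:[] Δ:[((¬p0 → ¬p0) → (p1 → p0))=T] refutes=False
  v=0100: Γ:[] Δ:[((¬p0 → ¬p0) → (p1 → p0))=F] refutes=True  ← countermodel

Result: NO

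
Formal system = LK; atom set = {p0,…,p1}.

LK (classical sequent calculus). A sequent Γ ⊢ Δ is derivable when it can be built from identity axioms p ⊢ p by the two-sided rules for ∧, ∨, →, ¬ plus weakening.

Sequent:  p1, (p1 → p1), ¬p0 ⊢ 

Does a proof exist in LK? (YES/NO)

Truth-table refutation:
  v=00: Γ:[p1=F, (p1 → p1)=T, ¬p0=T] Δ:[] refutes=False
  v=01: Γ:[p1=T, (p1 → p1)=T, ¬p0=T] Δ:[] refutes=True  ← countermodel

Result: NO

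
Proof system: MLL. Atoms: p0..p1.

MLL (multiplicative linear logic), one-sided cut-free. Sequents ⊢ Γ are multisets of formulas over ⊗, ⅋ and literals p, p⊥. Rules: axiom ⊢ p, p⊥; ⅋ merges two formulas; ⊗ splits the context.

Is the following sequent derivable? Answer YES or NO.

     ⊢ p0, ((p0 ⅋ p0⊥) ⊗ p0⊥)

Derivation trace:
[⊗]  ⊢ p0, ((p0 ⅋ p0⊥) ⊗ p0⊥)
  [⅋]  ⊢ (p0 ⅋ p0⊥)
    [Ax]  ⊢ p0, p0⊥
  [Ax]  ⊢ p0, p0⊥

Result: YES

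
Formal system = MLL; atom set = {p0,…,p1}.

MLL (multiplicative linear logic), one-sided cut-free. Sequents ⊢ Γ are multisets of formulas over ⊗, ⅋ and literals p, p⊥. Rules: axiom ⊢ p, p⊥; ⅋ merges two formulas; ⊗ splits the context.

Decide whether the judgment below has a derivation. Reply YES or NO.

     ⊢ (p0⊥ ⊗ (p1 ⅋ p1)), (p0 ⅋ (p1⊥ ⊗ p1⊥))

Proof tree:
[⅋]  ⊢ (p0⊥ ⊗ (p1 ⅋ p1)), (p0 ⅋ (p1⊥ ⊗ p1⊥))
  [⊗]  ⊢ p0, (p1⊥ ⊗ p1⊥), (p0⊥ ⊗ (p1 ⅋ p1))
    [Ax]  ⊢ p0, p0⊥
    [⅋]  ⊢ (p1⊥ ⊗ p1⊥), (p1 ⅋ p1)
      [⊗]  ⊢ p1, p1, (p1⊥ ⊗ p1⊥)
        [Ax]  ⊢ p1, p1⊥
        [Ax]  ⊢ p1, p1⊥

Result: YES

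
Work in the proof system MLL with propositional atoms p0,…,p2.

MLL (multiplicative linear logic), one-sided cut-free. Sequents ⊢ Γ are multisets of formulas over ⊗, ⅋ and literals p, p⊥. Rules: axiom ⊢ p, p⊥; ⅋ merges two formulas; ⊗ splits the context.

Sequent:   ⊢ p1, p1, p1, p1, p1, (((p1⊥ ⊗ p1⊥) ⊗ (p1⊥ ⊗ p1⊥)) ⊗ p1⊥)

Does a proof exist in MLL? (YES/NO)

Derivation trace:
[⊗]  ⊢ p1, p1, p1, p1, p1, (((p1⊥ ⊗ p1⊥) ⊗ (p1⊥ ⊗ p1⊥)) ⊗ p1⊥)
  [⊗]  ⊢ p1, p1, p1, p1, ((p1⊥ ⊗ p1⊥) ⊗ (p1⊥ ⊗ p1⊥))
    [⊗]  ⊢ p1, p1, (p1⊥ ⊗ p1⊥)
      [Ax]  ⊢ p1, p1⊥
      [Ax]  ⊢ p1, p1⊥
    [⊗]  ⊢ p1, p1, (p1⊥ ⊗ p1⊥)
      [Ax]  ⊢ p1, p1⊥
      [Ax]  ⊢ p1, p1⊥
  [Ax]  ⊢ p1, p1⊥

Result: YES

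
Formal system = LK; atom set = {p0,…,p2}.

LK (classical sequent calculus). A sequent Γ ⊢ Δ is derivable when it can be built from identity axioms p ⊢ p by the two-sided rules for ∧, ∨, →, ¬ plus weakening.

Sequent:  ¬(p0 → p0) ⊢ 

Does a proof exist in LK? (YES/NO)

Derivation trace:
[¬L] ¬(p0 → p0) ⊢ 
  [→R]  ⊢ (p0 → p0)
    [Ax] p0 ⊢ p0

Result: YES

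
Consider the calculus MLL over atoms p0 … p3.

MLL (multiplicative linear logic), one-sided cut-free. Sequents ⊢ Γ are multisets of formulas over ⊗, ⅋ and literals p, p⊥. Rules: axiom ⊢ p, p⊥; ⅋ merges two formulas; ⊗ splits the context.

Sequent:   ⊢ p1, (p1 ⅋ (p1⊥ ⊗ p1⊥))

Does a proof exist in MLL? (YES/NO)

Derivation (root first):
[⅋]  ⊢ p1, (p1 ⅋ (p1⊥ ⊗ p1⊥))
  [⊗]  ⊢ p1, p1, (p1⊥ ⊗ p1⊥)
    [Ax]  ⊢ p1, p1⊥
    [Ax]  ⊢ p1, p1⊥

Result: YES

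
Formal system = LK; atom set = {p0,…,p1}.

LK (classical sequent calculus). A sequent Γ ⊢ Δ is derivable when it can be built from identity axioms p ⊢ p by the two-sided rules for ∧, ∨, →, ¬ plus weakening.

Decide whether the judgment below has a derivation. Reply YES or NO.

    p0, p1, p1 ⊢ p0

Derivation (root first):
[WL] p0, p1, p1 ⊢ p0
  [WL] p0, p1 ⊢ p0
    [Ax] p0 ⊢ p0

Result: YES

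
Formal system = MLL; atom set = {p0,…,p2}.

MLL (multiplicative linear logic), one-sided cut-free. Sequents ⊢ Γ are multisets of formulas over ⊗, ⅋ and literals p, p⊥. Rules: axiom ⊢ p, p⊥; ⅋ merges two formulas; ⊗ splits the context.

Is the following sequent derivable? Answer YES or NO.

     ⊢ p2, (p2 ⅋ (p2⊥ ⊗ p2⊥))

Derivation (root first):
[⅋]  ⊢ p2, (p2 ⅋ (p2⊥ ⊗ p2⊥))
  [⊗]  ⊢ p2, p2, (p2⊥ ⊗ p2⊥)
    [Ax]  ⊢ p2, p2⊥
    [Ax]  ⊢ p2, p2⊥

Result: YES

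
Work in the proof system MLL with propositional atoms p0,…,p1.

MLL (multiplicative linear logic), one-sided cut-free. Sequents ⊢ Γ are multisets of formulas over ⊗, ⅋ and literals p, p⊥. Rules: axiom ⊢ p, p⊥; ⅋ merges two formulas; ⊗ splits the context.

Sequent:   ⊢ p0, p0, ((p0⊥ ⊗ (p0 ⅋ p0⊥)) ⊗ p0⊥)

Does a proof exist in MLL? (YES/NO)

Derivation trace:
[⊗]  ⊢ p0, p0, ((p0⊥ ⊗ (p0 ⅋ p0⊥)) ⊗ p0⊥)
  [⊗]  ⊢ p0, (p0⊥ ⊗ (p0 ⅋ p0⊥))
    [Ax]  ⊢ p0, p0⊥
    [⅋]  ⊢ (p0 ⅋ p0⊥)
      [Ax]  ⊢ p0, p0⊥
  [Ax]  ⊢ p0, p0⊥

Result: YES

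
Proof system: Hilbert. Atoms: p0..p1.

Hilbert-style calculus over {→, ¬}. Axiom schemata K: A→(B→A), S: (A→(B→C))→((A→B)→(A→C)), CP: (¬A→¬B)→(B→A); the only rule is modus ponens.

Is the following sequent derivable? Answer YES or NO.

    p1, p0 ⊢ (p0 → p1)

Derivation trace:
[MP] p1, p0 ⊢ (p0 → p1)
  [K]  ⊢ (p1 → (p0 → p1))
  [MP] p1, p0 ⊢ p1
    [MP] p1 ⊢ (p0 → p1)
      [K]  ⊢ (p1 → (p0 → p1))
      [Hyp] p1 ⊢ p1
    [Hyp] p0 ⊢ p0

Result: YES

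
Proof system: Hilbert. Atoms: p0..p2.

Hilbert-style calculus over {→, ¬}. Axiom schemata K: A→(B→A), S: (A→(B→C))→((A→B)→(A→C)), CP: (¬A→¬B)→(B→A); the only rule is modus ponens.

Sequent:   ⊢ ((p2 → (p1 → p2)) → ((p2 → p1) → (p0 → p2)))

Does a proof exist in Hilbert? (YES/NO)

Truth-table refutation:
  v=000: Γ:[] Δ:[((p2 → (p1 → p2)) → ((p2 → p1) → (p0 → p2)))=T] refutes=False
  v=001: Γ:[] Δ:[((p2 → (p1 → p2)) → ((p2 → p1) → (p0 → p2)))=T] refutes=False
  v=010: Γ:[] Δ:[((p2 → (p1 → p2)) → ((p2 → p1) → (p0 → p2)))=T] refutes=False
  v=011: Γ:[] Δ:[((p2 → (p1 → p2)) → ((p2 → p1) → (p0 → p2)))=T] refutes=False
  v=100: Γ:[] Δ:[((p2 → (p1 → p2)) → ((p2 → p1) → (p0 → p2)))=F] refutes=True  ← countermodel

Result: NO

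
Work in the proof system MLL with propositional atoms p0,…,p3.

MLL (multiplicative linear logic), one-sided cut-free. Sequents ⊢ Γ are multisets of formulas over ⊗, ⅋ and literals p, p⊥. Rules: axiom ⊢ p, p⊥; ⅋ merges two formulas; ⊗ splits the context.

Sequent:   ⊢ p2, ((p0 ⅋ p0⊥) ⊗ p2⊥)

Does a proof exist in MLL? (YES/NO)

Proof tree:
[⊗]  ⊢ p2, ((p0 ⅋ p0⊥) ⊗ p2⊥)
  [⅋]  ⊢ (p0 ⅋ p0⊥)
    [Ax]  ⊢ p0, p0⊥
  [Ax]  ⊢ p2, p2⊥

Result: YES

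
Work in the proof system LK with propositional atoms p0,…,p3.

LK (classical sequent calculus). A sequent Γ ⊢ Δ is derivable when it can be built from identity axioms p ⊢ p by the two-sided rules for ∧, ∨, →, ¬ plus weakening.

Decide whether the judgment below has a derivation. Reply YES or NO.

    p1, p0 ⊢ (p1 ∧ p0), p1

Derivation trace:
[WR] p1, p0 ⊢ (p1 ∧ p0), p1
  [∧R] p1, p0 ⊢ (p1 ∧ p0)
    [Ax] p1 ⊢ p1
    [Ax] p0 ⊢ p0

Result: YES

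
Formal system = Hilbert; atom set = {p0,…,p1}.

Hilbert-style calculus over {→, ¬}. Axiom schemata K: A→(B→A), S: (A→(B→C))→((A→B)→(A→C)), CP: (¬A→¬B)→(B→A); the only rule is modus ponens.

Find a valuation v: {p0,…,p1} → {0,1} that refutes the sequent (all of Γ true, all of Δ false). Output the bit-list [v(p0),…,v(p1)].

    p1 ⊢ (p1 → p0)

Search for a countermodel by truth-table:
  v=00: Γ:[p1=F] Δ:[(p1 → p0)=T] refutes=False
  v=01: Γ:[p1=T] Δ:[(p1 → p0)=F] refutes=True  ← countermodel

Result: [0, 1]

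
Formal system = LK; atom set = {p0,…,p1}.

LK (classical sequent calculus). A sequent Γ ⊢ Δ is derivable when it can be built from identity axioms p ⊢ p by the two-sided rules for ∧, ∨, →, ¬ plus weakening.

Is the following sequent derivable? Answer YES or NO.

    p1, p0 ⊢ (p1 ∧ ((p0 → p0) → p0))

Derivation trace:
[∧R] p1, p0 ⊢ (p1 ∧ ((p0 → p0) → p0))
  [Ax] p1 ⊢ p1
  [→R] p0 ⊢ ((p0 → p0) → p0)
    [→L] p0, (p0 → p0) ⊢ p0
      [Ax] p0 ⊢ p0
      [Ax] p0 ⊢ p0

Result: YES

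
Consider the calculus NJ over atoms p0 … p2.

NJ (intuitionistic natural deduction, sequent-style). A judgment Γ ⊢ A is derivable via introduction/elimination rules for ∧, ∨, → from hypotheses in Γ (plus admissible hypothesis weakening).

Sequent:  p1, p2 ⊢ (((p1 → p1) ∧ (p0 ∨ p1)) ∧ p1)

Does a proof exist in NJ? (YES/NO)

Derivation (root first):
[∧I] p1, p2 ⊢ (((p1 → p1) ∧ (p0 ∨ p1)) ∧ p1)
  [∧I] p1 ⊢ ((p1 → p1) ∧ (p0 ∨ p1))
    [→I]  ⊢ (p1 → p1)
      [Ax] p1 ⊢ p1
    [∨I₂] p1 ⊢ (p0 ∨ p1)
      [Ax] p1 ⊢ p1
  [Wk] p1, p2 ⊢ p1
    [Ax] p1 ⊢ p1

Result: YES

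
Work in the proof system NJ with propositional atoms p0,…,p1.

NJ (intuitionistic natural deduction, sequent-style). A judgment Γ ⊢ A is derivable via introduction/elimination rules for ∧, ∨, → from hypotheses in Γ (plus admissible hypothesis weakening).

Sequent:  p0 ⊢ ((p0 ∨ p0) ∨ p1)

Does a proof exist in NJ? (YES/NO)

Derivation (root first):
[∨I₁] p0 ⊢ ((p0 ∨ p0) ∨ p1)
  [∨I₁] p0 ⊢ (p0 ∨ p0)
    [Ax] p0 ⊢ p0

Result: YES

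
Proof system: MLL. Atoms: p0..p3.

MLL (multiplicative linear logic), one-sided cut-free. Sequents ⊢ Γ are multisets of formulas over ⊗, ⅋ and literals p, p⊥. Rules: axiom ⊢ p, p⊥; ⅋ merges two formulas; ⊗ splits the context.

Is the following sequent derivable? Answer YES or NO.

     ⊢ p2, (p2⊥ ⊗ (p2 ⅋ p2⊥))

Proof tree:
[⊗]  ⊢ p2, (p2⊥ ⊗ (p2 ⅋ p2⊥))
  [Ax]  ⊢ p2, p2⊥
  [⅋]  ⊢ (p2 ⅋ p2⊥)
    [Ax]  ⊢ p2, p2⊥

Result: YES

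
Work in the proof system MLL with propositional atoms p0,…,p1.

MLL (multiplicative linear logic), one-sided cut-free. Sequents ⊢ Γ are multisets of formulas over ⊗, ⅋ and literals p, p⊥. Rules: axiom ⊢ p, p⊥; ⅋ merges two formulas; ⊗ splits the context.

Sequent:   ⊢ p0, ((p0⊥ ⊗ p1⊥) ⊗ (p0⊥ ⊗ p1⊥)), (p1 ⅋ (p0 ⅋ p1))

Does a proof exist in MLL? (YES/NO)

Proof tree:
[⅋]  ⊢ p0, ((p0⊥ ⊗ p1⊥) ⊗ (p0⊥ ⊗ p1⊥)), (p1 ⅋ (p0 ⅋ p1))
  [⅋]  ⊢ p0, p1, ((p0⊥ ⊗ p1⊥) ⊗ (p0⊥ ⊗ p1⊥)), (p0 ⅋ p1)
    [⊗]  ⊢ p0, p1, p0, p1, ((p0⊥ ⊗ p1⊥) ⊗ (p0⊥ ⊗ p1⊥))
      [⊗]  ⊢ p0, p1, (p0⊥ ⊗ p1⊥)
        [Ax]  ⊢ p0, p0⊥
        [Ax]  ⊢ p1, p1⊥
      [⊗]  ⊢ p0, p1, (p0⊥ ⊗ p1⊥)
        [Ax]  ⊢ p0, p0⊥
        [Ax]  ⊢ p1, p1⊥

Result: YES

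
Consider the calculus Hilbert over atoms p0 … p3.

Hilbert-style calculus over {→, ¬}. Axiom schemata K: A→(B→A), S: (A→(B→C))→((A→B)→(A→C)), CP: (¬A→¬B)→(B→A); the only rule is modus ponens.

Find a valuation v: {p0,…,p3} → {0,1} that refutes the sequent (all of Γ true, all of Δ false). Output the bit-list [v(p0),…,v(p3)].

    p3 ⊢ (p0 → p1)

Search for a countermodel by truth-table:
  v=0000: Γ:[p3=F] Δ:[(p0 → p1)=T] refutes=False
  v=0001: Γ:[p3=T] Δ:[(p0 → p1)=T] refutes=False
  v=0010: Γ:[p3=F] Δ:[(p0 → p1)=T] refutes=False
  v=0011: Γ:[p3=T] Δ:[(p0 → p1)=T] refutes=False
  v=0100: Γ:[p3=F] Δ:[(p0 → p1)=T] refutes=False
  v=0101: Γ:[p3=T] Δ:[(p0 → p1)=T] refutes=False
  v=0110: Γ:[p3=F] Δ:[(p0 → p1)=T] refutes=False
  v=0111: Γ:[p3=T] Δ:[(p0 → p1)=T] refutes=False
  v=1000: Γ:[p3=F] Δ:[(p0 → p1)=F] refutes=False
  v=1001: Γ:[p3=T] Δ:[(p0 → p1)=F] refutes=True  ← countermodel

Result: [1, 0, 0, 1]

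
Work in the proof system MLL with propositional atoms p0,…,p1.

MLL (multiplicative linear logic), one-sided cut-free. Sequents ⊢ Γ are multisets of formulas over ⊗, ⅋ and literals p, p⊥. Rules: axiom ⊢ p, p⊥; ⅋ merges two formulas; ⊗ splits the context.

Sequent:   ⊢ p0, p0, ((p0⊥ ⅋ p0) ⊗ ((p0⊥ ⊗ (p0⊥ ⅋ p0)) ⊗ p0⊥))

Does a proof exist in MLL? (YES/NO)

Derivation (root first):
[⊗]  ⊢ p0, p0, ((p0⊥ ⅋ p0) ⊗ ((p0⊥ ⊗ (p0⊥ ⅋ p0)) ⊗ p0⊥))
  [⅋]  ⊢ (p0⊥ ⅋ p0)
    [Ax]  ⊢ p0, p0⊥
  [⊗]  ⊢ p0, p0, ((p0⊥ ⊗ (p0⊥ ⅋ p0)) ⊗ p0⊥)
    [⊗]  ⊢ p0, (p0⊥ ⊗ (p0⊥ ⅋ p0))
      [Ax]  ⊢ p0, p0⊥
      [⅋]  ⊢ (p0⊥ ⅋ p0)
        [Ax]  ⊢ p0, p0⊥
    [Ax]  ⊢ p0, p0⊥

Result: YES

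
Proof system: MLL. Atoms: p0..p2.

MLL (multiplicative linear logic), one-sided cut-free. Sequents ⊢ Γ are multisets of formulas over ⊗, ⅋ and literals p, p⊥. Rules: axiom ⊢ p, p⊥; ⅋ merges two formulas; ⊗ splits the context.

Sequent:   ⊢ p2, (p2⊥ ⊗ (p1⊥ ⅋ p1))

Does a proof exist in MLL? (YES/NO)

Proof tree:
[⊗]  ⊢ p2, (p2⊥ ⊗ (p1⊥ ⅋ p1))
  [Ax]  ⊢ p2, p2⊥
  [⅋]  ⊢ (p1⊥ ⅋ p1)
    [Ax]  ⊢ p1, p1⊥

Result: YES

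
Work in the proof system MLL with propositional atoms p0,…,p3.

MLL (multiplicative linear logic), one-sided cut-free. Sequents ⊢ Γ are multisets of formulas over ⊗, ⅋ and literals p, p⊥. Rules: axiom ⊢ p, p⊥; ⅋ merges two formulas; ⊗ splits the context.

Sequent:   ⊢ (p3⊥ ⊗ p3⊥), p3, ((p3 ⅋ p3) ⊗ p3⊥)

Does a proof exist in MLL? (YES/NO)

Derivation trace:
[⊗]  ⊢ (p3⊥ ⊗ p3⊥), p3, ((p3 ⅋ p3) ⊗ p3⊥)
  [⅋]  ⊢ (p3⊥ ⊗ p3⊥), (p3 ⅋ p3)
    [⊗]  ⊢ p3, p3, (p3⊥ ⊗ p3⊥)
      [Ax]  ⊢ p3, p3⊥
      [Ax]  ⊢ p3, p3⊥
  [Ax]  ⊢ p3, p3⊥

Result: YES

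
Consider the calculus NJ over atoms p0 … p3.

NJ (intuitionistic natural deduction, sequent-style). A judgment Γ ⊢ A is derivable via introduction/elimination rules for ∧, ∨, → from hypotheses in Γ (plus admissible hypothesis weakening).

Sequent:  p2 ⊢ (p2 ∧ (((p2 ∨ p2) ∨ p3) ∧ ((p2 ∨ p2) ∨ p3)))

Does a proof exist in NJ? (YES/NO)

Derivation (root first):
[∧I] p2 ⊢ (p2 ∧ (((p2 ∨ p2) ∨ p3) ∧ ((p2 ∨ p2) ∨ p3)))
  [Ax] p2 ⊢ p2
  [∧I] p2 ⊢ (((p2 ∨ p2) ∨ p3) ∧ ((p2 ∨ p2) ∨ p3))
    [∨I₁] p2 ⊢ ((p2 ∨ p2) ∨ p3)
      [∨I₂] p2 ⊢ (p2 ∨ p2)
        [Ax] p2 ⊢ p2
    [∨I₁] p2 ⊢ ((p2 ∨ p2) ∨ p3)
      [∨I₂] p2 ⊢ (p2 ∨ p2)
        [Ax] p2 ⊢ p2

Result: YES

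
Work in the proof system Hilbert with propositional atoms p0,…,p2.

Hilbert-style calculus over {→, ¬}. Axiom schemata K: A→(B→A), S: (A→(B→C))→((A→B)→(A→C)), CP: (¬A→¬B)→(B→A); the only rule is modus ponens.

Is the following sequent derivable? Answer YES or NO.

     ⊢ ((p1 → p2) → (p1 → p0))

Search for a countermodel by truth-table:
  v=000: Γ:[] Δ:[((p1 → p2) → (p1 → p0))=T] refutes=False
  v=001: Γ:[] Δ:[((p1 → p2) → (p1 → p0))=T] refutes=False
  v=010: Γ:[] Δ:[((p1 → p2) → (p1 → p0))=T] refutes=False
  v=011: Γ:[] Δ:[((p1 → p2) → (p1 → p0))=F] refutes=True  ← countermodel

Result: NO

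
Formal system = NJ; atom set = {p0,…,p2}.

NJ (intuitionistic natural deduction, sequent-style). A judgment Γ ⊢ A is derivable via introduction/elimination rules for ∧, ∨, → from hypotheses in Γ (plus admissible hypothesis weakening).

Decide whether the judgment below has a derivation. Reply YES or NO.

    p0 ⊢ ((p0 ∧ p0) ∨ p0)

Derivation trace:
[∨I₁] p0 ⊢ ((p0 ∧ p0) ∨ p0)
  [∧I] p0 ⊢ (p0 ∧ p0)
    [Ax] p0 ⊢ p0
    [Ax] p0 ⊢ p0

Result: YES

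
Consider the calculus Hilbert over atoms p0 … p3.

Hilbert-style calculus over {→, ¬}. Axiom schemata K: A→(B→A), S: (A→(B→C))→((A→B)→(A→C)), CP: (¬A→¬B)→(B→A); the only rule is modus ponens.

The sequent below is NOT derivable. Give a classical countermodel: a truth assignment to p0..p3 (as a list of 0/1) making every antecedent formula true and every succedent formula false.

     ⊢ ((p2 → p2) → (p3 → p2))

Truth-table refutation:
  v=0000: Γ:[] Δ:[((p2 → p2) → (p3 → p2))=T] refutes=False
  v=0001: Γ:[] Δ:[((p2 → p2) → (p3 → p2))=F] refutes=True  ← countermodel

Result: [0, 0, 0, 1]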